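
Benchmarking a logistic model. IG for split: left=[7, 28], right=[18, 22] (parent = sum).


Parent = [25, 50], H_parent = 0.9183
H_left = 0.7219 (n=35), H_right = 0.9928 (n=40)
H_children = (35/75)·0.7219 + (40/75)·0.9928 = 0.8664
IG = 0.9183 - 0.8664 = 0.0519

0.0519


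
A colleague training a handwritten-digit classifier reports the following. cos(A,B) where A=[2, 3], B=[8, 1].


A·B = 2·8 + 3·1 = 19
‖A‖ = √13 = 3.6056, ‖B‖ = √65 = 8.0623
cos = 19/(√13·√65) = 19/√845 = 0.6536

0.6536


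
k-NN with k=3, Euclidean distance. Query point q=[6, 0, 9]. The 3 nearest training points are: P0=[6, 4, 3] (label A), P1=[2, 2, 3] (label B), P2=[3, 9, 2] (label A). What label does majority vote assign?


d(q,P0) = 7.2111  (label A)
d(q,P1) = 7.4833  (label B)
d(q,P2) = 11.7898  (label A)
Votes: A=2, B=1
Majority → A

A


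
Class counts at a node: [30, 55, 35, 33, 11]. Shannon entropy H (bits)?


Probabilities: [30/164, 55/164, 35/164, 33/164, 11/164] ≈ [0.1829, 0.3354, 0.2134, 0.2012, 0.0671]
H = -((30/164)·log₂(30/164) + (55/164)·log₂(55/164) + (35/164)·log₂(35/164) + (33/164)·log₂(33/164) + (11/164)·log₂(11/164))
  = 2.1793 bits

2.1793 bits


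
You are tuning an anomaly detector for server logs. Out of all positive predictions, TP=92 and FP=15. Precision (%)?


Precision = TP/(TP+FP)
= 92/(92+15)
= 92/107 = 85.98%

85.98%


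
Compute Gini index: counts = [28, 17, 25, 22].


Probabilities: [28/92, 17/92, 25/92, 22/92] ≈ [0.3043, 0.1848, 0.2717, 0.2391]
Σpᵢ² = (784 + 289 + 625 + 484)/92² = 2182/8464
Gini = 1 - Σpᵢ² = 1 - 2182/8464 = 0.7422

0.7422


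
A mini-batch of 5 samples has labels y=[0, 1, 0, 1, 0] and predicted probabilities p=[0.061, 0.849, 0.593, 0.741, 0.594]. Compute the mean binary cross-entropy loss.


L[0] = -ln(1-0.061) = -ln(0.939) = 0.0629
L[1] = -ln(0.849) = 0.1637
L[2] = -ln(1-0.593) = -ln(0.407) = 0.8989
L[3] = -ln(0.741) = 0.2998
L[4] = -ln(1-0.594) = -ln(0.406) = 0.9014
mean = (0.0629 + 0.1637 + 0.8989 + 0.2998 + 0.9014)/5 = 0.4653

0.4653


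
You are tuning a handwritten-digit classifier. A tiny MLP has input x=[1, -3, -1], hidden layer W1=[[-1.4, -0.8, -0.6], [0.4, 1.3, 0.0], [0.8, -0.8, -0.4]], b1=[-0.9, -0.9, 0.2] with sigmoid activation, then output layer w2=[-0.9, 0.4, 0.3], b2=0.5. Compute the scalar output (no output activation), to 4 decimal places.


z1[0] = (-1.4)·(1) + (-0.8)·(-3) + (-0.6)·(-1) - 0.9 = 0.7
z1[1] = (0.4)·(1) + (1.3)·(-3) + (0.0)·(-1) - 0.9 = -4.4
z1[2] = (0.8)·(1) + (-0.8)·(-3) + (-0.4)·(-1) + 0.2 = 3.8
h = sigmoid(z1) = [0.6682, 0.0121, 0.9781]
output = (-0.9)·(0.6682) + (0.4)·(0.0121) + (0.3)·(0.9781) + 0.5 = 0.1969

0.1969


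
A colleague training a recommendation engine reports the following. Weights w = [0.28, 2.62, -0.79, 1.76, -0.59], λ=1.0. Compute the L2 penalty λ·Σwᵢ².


‖w‖₂² = (0.28)² + (2.62)² + (-0.79)² + (1.76)² + (-0.59)²
     = 0.0784 + 6.8644 + 0.6241 + 3.0976 + 0.3481
     = 11.0126
λ·‖w‖₂² = 1.0·11.0126 = 11.0126

11.0126


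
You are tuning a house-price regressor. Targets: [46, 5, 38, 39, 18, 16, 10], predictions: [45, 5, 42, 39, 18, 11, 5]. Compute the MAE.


Absolute errors: |46-45|=1, |5-5|=0, |38-42|=4, |39-39|=0, |18-18|=0, |16-11|=5, |10-5|=5
Sum = 15
MAE = 15/7 = 15/7

15/7


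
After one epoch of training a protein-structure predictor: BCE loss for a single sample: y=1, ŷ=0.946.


BCE = -[y·ln(p) + (1-y)·ln(1-p)]
= -1·ln(0.946) - 0
= -ln(0.946) = 0.0555

0.0555


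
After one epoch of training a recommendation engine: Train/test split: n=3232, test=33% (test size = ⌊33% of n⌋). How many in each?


Test = ⌊3232·33/100⌋ = 1066
Train = 3232 - 1066 = 2166

Train: 2166, Test: 1066


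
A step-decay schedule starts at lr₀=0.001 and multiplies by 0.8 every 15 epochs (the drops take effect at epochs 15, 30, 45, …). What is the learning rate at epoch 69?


n_drops = ⌊69/15⌋ = 4
lr = 0.001·0.8^4 = 0.001·0.4096 = 0.0004096

0.0004096


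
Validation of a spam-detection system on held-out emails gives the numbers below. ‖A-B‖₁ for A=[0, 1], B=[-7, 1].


d = |0+ 7| + |1-1|
  = 7 + 0
  = 7

7


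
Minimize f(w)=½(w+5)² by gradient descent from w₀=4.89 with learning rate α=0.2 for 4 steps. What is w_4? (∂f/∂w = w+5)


step 1: grad = 4.89+5 = 9.89; w = 4.89 - 0.2·(9.89) = 2.912
step 2: grad = 2.912+5 = 7.912; w = 2.912 - 0.2·(7.912) = 1.3296
step 3: grad = 1.3296+5 = 6.3296; w = 1.3296 - 0.2·(6.3296) = 0.06368
step 4: grad = 0.06368+5 = 5.06368; w = 0.06368 - 0.2·(5.06368) = -0.949056

-0.949056


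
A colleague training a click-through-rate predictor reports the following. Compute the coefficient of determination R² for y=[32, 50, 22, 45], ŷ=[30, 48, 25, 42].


ȳ = 37.25
SS_res = Σ(y-ŷ)² = 26
SS_tot = Σ(y-ȳ)² = 482.75
R² = 1 - SS_res/SS_tot = 1 - 0.0539 = 0.9461

0.9461


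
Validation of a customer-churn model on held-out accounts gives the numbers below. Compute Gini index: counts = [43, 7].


Probabilities: [43/50, 7/50] ≈ [0.86, 0.14]
Σpᵢ² = (1849 + 49)/50² = 1898/2500
Gini = 1 - Σpᵢ² = 1 - 1898/2500 = 0.2408

0.2408


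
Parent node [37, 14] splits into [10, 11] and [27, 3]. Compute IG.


Parent = [37, 14], H_parent = 0.8479
H_left = 0.9984 (n=21), H_right = 0.469 (n=30)
H_children = (21/51)·0.9984 + (30/51)·0.469 = 0.687
IG = 0.8479 - 0.687 = 0.1609

0.1609


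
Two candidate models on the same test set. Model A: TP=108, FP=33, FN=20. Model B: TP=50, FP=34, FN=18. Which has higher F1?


Model A: P=108/141=0.766, R=108/128=0.8438, F1=2PR/(P+R)=2TP/(2TP+FP+FN)=216/269=0.803
Model B: P=50/84=0.5952, R=50/68=0.7353, F1=2PR/(P+R)=2TP/(2TP+FP+FN)=100/152=0.6579
0.803 > 0.6579 → Model A

Model A


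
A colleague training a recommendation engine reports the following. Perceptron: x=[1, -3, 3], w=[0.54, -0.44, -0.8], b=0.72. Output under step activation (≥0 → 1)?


z = (1)·(0.54) + (-3)·(-0.44) + (3)·(-0.8) + 0.72
  = 0.18
step(z) = 1 (z≥0)

1


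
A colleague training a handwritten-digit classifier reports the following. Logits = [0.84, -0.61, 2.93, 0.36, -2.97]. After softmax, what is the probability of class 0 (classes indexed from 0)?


Exponentials: e^0.84=2.3164, e^-0.61=0.5434, e^2.93=18.7276, e^0.36=1.4333, e^-2.97=0.0513
Sum = 23.072
Softmax = [0.1004, 0.0236, 0.8117, 0.0621, 0.0022]
p[0] = 2.3164/23.072 = 0.1004

0.1004


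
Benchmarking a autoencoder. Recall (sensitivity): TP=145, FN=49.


Recall = TP/(TP+FN)
= 145/(145+49)
= 145/194 = 74.74%

74.74%


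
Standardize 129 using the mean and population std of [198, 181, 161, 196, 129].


μ = 173, σ = 25.6827
z = (129 - 173)/25.6827 = -1.7132

-1.7132


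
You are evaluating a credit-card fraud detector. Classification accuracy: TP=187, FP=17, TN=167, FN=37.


Accuracy = (TP+TN)/(TP+TN+FP+FN)
= (187+167)/(408)
= 354/408 = 86.76%

86.76%


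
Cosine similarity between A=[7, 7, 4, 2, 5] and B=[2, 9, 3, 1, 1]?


A·B = 7·2 + 7·9 + 4·3 + 2·1 + 5·1 = 96
‖A‖ = √143 = 11.9583, ‖B‖ = √96 = 9.798
cos = 96/(√143·√96) = 96/√13728 = 0.8193

0.8193


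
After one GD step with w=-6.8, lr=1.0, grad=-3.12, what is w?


w_new = w - α·∇
= -6.8 - 1.0·-3.12
= -6.8 + 3.12
= -3.68

-3.68


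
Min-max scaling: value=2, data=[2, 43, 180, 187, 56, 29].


min=2, max=187
(2-2)/(187-2) = 0/185 = 0.0

0.0


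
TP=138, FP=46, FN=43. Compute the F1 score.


Precision = 138/184 = 0.75
Recall = 138/181 = 0.7624
F1 = 2·P·R/(P+R) = 2·TP/(2·TP+FP+FN) = 276/(276+46+43) = 276/365 = 0.7562

0.7562


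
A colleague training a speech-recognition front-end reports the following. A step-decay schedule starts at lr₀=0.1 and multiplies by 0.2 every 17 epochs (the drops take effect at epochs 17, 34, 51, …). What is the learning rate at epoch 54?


n_drops = ⌊54/17⌋ = 3
lr = 0.1·0.2^3 = 0.1·0.008 = 0.0008

0.0008


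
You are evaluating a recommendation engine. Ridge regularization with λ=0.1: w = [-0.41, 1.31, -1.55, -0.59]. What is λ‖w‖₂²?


‖w‖₂² = (-0.41)² + (1.31)² + (-1.55)² + (-0.59)²
     = 0.1681 + 1.7161 + 2.4025 + 0.3481
     = 4.6348
λ·‖w‖₂² = 0.1·4.6348 = 0.46348

0.46348


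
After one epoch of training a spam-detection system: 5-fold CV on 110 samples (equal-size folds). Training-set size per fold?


Fold size = 110/5 = 22
Training per fold = 110 - 22 = 88

88


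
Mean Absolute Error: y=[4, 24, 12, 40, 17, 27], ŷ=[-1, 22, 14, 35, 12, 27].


Absolute errors: |4+ 1|=5, |24-22|=2, |12-14|=2, |40-35|=5, |17-12|=5, |27-27|=0
Sum = 19
MAE = 19/6 = 19/6

19/6


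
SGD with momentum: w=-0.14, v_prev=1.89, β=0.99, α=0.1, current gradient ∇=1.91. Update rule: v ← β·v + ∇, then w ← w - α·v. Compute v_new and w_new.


v_new = 0.99·1.89 + 1.91 = 1.8711 + 1.91 = 3.7811
w_new = -0.14 - 0.1·3.7811 = -0.14 - 0.37811 = -0.51811

v_new=3.7811, w_new=-0.51811


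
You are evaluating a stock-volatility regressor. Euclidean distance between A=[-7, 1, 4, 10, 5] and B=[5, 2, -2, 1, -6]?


d = √((-7-5)² + (1-2)² + (4+ 2)² + (10-1)² + (5+ 6)²)
  = √(144 + 1 + 36 + 81 + 121)
  = √383 = 19.5704

19.5704


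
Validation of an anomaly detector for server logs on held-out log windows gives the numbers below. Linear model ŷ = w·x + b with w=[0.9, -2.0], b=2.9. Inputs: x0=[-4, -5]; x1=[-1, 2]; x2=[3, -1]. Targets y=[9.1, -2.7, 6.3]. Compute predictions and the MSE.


ŷ0 = (0.9)·(-4) + (-2.0)·(-5) + 2.9 = 9.3
ŷ1 = (0.9)·(-1) + (-2.0)·(2) + 2.9 = -2.0
ŷ2 = (0.9)·(3) + (-2.0)·(-1) + 2.9 = 7.6
errors² = [0.04, 0.49, 1.69]
MSE = 2.2200/3 = 0.74

0.74


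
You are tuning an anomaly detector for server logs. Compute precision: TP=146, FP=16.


Precision = TP/(TP+FP)
= 146/(146+16)
= 146/162 = 90.12%

90.12%


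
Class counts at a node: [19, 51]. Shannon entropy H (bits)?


Probabilities: [19/70, 51/70] ≈ [0.2714, 0.7286]
H = -((19/70)·log₂(19/70) + (51/70)·log₂(51/70))
  = 0.8435 bits

0.8435 bits


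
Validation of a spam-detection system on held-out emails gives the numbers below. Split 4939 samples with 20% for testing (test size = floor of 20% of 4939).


Test = ⌊4939·20/100⌋ = 987
Train = 4939 - 987 = 3952

Train: 3952, Test: 987


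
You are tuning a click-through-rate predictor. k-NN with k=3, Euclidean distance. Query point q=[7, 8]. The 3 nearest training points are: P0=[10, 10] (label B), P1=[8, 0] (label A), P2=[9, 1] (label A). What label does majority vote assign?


d(q,P0) = 3.6056  (label B)
d(q,P1) = 8.0623  (label A)
d(q,P2) = 7.2801  (label A)
Votes: A=2, B=1
Majority → A

A


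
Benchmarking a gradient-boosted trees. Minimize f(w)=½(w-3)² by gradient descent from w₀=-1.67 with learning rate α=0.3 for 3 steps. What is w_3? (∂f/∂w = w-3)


step 1: grad = -1.67-3 = -4.67; w = -1.67 - 0.3·(-4.67) = -0.269
step 2: grad = -0.269-3 = -3.269; w = -0.269 - 0.3·(-3.269) = 0.7117
step 3: grad = 0.7117-3 = -2.2883; w = 0.7117 - 0.3·(-2.2883) = 1.39819

1.39819


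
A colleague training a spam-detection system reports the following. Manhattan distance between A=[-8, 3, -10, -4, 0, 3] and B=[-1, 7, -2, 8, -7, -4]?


d = |-8+ 1| + |3-7| + |-10+ 2| + |-4-8| + |0+ 7| + |3+ 4|
  = 7 + 4 + 8 + 12 + 7 + 7
  = 45

45


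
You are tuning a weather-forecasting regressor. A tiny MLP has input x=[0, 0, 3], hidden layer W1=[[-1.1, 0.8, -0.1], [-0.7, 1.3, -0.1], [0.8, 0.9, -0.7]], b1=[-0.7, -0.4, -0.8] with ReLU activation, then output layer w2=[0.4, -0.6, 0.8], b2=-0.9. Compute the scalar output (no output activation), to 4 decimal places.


z1[0] = (-1.1)·(0) + (0.8)·(0) + (-0.1)·(3) - 0.7 = -1.0
z1[1] = (-0.7)·(0) + (1.3)·(0) + (-0.1)·(3) - 0.4 = -0.7
z1[2] = (0.8)·(0) + (0.9)·(0) + (-0.7)·(3) - 0.8 = -2.9
h = ReLU(z1) = [0.0, 0.0, 0.0]
output = (0.4)·(0.0) + (-0.6)·(0.0) + (0.8)·(0.0) - 0.9 = -0.9

-0.9


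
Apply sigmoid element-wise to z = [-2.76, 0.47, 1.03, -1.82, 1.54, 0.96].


σ(-2.76) = 1/(1+e^2.76) = 0.0595
σ(0.47) = 1/(1+e^-0.47) = 0.6154
σ(1.03) = 1/(1+e^-1.03) = 0.7369
σ(-1.82) = 1/(1+e^1.82) = 0.1394
σ(1.54) = 1/(1+e^-1.54) = 0.8235
σ(0.96) = 1/(1+e^-0.96) = 0.7231
result = [0.0595, 0.6154, 0.7369, 0.1394, 0.8235, 0.7231]

[0.0595, 0.6154, 0.7369, 0.1394, 0.8235, 0.7231]


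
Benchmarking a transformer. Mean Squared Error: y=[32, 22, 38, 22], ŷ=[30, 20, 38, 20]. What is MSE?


Squared errors: (32-30)²=4, (22-20)²=4, (38-38)²=0, (22-20)²=4
Sum = 12
MSE = 12/4 = 3

3


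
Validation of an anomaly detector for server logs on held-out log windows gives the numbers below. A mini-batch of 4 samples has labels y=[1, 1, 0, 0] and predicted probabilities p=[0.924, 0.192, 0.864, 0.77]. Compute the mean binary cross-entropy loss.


L[0] = -ln(0.924) = 0.079
L[1] = -ln(0.192) = 1.6503
L[2] = -ln(1-0.864) = -ln(0.136) = 1.9951
L[3] = -ln(1-0.77) = -ln(0.23) = 1.4697
mean = (0.079 + 1.6503 + 1.9951 + 1.4697)/4 = 1.2985

1.2985


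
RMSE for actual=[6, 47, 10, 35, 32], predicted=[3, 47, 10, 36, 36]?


MSE = 26/5 = 5.2
RMSE = √(26/5) = 2.2804

2.2804


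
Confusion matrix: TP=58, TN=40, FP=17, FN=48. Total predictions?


Total = TP + TN + FP + FN
= 58 + 40 + 17 + 48
= 163
(Predicted positive: 75, predicted negative: 88)

163


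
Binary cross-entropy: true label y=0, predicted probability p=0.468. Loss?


BCE = -[y·ln(p) + (1-y)·ln(1-p)]
= -0 - 1·ln(1-0.468)
= -ln(0.532) = 0.6311

0.6311


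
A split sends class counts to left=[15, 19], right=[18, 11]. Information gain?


Parent = [33, 30], H_parent = 0.9984
H_left = 0.99 (n=34), H_right = 0.9576 (n=29)
H_children = (34/63)·0.99 + (29/63)·0.9576 = 0.9751
IG = 0.9984 - 0.9751 = 0.0233

0.0233


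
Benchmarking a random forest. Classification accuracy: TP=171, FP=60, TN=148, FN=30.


Accuracy = (TP+TN)/(TP+TN+FP+FN)
= (171+148)/(409)
= 319/409 = 78.0%

78.0%


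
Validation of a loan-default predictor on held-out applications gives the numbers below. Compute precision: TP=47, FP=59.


Precision = TP/(TP+FP)
= 47/(47+59)
= 47/106 = 44.34%

44.34%


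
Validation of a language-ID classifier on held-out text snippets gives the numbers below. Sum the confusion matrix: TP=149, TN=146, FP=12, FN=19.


Total = TP + TN + FP + FN
= 149 + 146 + 12 + 19
= 326
(Predicted positive: 161, predicted negative: 165)

326


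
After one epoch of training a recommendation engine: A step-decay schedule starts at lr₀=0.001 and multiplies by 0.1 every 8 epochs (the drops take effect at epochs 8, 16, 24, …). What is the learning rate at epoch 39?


n_drops = ⌊39/8⌋ = 4
lr = 0.001·0.1^4 = 0.001·0.0001 = 0.0000001

0.0000001


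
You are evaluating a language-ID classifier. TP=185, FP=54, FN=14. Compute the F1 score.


Precision = 185/239 = 0.7741
Recall = 185/199 = 0.9296
F1 = 2·P·R/(P+R) = 2·TP/(2·TP+FP+FN) = 370/(370+54+14) = 370/438 = 0.8447

0.8447


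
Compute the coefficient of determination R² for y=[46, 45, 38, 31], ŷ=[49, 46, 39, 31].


ȳ = 40
SS_res = Σ(y-ŷ)² = 11
SS_tot = Σ(y-ȳ)² = 146
R² = 1 - SS_res/SS_tot = 1 - 0.0753 = 0.9247

0.9247


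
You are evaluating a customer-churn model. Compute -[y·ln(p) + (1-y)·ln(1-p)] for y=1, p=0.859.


BCE = -[y·ln(p) + (1-y)·ln(1-p)]
= -1·ln(0.859) - 0
= -ln(0.859) = 0.152

0.152


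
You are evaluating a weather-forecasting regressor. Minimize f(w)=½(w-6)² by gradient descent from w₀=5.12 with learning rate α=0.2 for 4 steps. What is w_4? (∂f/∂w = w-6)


step 1: grad = 5.12-6 = -0.88; w = 5.12 - 0.2·(-0.88) = 5.296
step 2: grad = 5.296-6 = -0.704; w = 5.296 - 0.2·(-0.704) = 5.4368
step 3: grad = 5.4368-6 = -0.5632; w = 5.4368 - 0.2·(-0.5632) = 5.54944
step 4: grad = 5.54944-6 = -0.45056; w = 5.54944 - 0.2·(-0.45056) = 5.639552

5.639552


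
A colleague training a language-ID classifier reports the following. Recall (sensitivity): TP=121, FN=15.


Recall = TP/(TP+FN)
= 121/(121+15)
= 121/136 = 88.97%

88.97%


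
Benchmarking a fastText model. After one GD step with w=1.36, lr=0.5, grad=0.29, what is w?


w_new = w - α·∇
= 1.36 - 0.5·0.29
= 1.36 - 0.145
= 1.215

1.215


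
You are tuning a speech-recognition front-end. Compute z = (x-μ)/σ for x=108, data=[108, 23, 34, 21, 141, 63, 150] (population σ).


μ = 77.1429, σ = 51.3849
z = (108 - 77.1429)/51.3849 = 0.6005

0.6005


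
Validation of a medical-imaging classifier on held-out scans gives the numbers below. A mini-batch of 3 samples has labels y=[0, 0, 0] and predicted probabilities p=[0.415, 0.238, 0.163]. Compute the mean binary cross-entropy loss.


L[0] = -ln(1-0.415) = -ln(0.585) = 0.5361
L[1] = -ln(1-0.238) = -ln(0.762) = 0.2718
L[2] = -ln(1-0.163) = -ln(0.837) = 0.1779
mean = (0.5361 + 0.2718 + 0.1779)/3 = 0.3286

0.3286


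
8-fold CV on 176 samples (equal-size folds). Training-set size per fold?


Fold size = 176/8 = 22
Training per fold = 176 - 22 = 154

154


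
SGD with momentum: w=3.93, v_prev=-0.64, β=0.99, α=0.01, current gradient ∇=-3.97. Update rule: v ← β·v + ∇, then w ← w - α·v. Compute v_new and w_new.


v_new = 0.99·-0.64 - 3.97 = -0.6336 - 3.97 = -4.6036
w_new = 3.93 - 0.01·-4.6036 = 3.93 + 0.046036 = 3.976036

v_new=-4.6036, w_new=3.976036


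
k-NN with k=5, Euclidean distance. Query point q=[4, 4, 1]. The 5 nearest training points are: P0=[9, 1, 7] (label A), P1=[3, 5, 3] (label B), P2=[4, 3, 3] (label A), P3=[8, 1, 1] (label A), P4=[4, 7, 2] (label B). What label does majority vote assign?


d(q,P0) = 8.3666  (label A)
d(q,P1) = 2.4495  (label B)
d(q,P2) = 2.2361  (label A)
d(q,P3) = 5.0  (label A)
d(q,P4) = 3.1623  (label B)
Votes: A=3, B=2
Majority → A

A


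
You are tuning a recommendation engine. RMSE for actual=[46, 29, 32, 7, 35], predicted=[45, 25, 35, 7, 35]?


MSE = 26/5 = 5.2
RMSE = √(26/5) = 2.2804

2.2804


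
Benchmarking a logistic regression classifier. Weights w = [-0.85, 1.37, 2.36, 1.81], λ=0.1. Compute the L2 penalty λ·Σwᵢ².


‖w‖₂² = (-0.85)² + (1.37)² + (2.36)² + (1.81)²
     = 0.7225 + 1.8769 + 5.5696 + 3.2761
     = 11.4451
λ·‖w‖₂² = 0.1·11.4451 = 1.14451

1.14451


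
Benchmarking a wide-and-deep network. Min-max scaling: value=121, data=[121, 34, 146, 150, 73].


min=34, max=150
(121-34)/(150-34) = 87/116 = 0.75

0.75


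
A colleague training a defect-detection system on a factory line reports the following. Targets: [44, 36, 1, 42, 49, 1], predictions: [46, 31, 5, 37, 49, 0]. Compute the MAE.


Absolute errors: |44-46|=2, |36-31|=5, |1-5|=4, |42-37|=5, |49-49|=0, |1-0|=1
Sum = 17
MAE = 17/6 = 17/6

17/6


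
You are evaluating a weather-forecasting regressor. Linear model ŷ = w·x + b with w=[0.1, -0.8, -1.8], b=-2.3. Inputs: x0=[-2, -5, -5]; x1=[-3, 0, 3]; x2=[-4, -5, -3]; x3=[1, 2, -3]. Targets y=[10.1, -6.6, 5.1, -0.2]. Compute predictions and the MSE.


ŷ0 = (0.1)·(-2) + (-0.8)·(-5) + (-1.8)·(-5) - 2.3 = 10.5
ŷ1 = (0.1)·(-3) + (-0.8)·(0) + (-1.8)·(3) - 2.3 = -8.0
ŷ2 = (0.1)·(-4) + (-0.8)·(-5) + (-1.8)·(-3) - 2.3 = 6.7
ŷ3 = (0.1)·(1) + (-0.8)·(2) + (-1.8)·(-3) - 2.3 = 1.6
errors² = [0.16, 1.96, 2.56, 3.24]
MSE = 7.9200/4 = 1.98

1.98


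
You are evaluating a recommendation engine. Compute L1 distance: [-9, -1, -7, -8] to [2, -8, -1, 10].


d = |-9-2| + |-1+ 8| + |-7+ 1| + |-8-10|
  = 11 + 7 + 6 + 18
  = 42

42


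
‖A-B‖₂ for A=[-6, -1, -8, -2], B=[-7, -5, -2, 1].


d = √((-6+ 7)² + (-1+ 5)² + (-8+ 2)² + (-2-1)²)
  = √(1 + 16 + 36 + 9)
  = √62 = 7.874

7.874


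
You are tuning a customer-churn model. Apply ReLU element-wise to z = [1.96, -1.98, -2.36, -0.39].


ReLU(1.96) = max(0, 1.96) = 1.96
ReLU(-1.98) = max(0, -1.98) = 0.0
ReLU(-2.36) = max(0, -2.36) = 0.0
ReLU(-0.39) = max(0, -0.39) = 0.0
result = [1.96, 0.0, 0.0, 0.0]

[1.96, 0.0, 0.0, 0.0]


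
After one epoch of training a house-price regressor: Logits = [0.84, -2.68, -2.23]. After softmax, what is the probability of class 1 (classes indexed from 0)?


Exponentials: e^0.84=2.3164, e^-2.68=0.0686, e^-2.23=0.1075
Sum = 2.4925
Softmax = [0.9294, 0.0275, 0.0431]
p[1] = 0.0686/2.4925 = 0.0275

0.0275


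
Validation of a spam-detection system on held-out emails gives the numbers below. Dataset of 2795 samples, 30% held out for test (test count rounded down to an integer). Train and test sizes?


Test = ⌊2795·30/100⌋ = 838
Train = 2795 - 838 = 1957

Train: 1957, Test: 838


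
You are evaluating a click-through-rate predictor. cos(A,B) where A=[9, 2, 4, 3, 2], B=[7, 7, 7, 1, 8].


A·B = 9·7 + 2·7 + 4·7 + 3·1 + 2·8 = 124
‖A‖ = √114 = 10.6771, ‖B‖ = √212 = 14.5602
cos = 124/(√114·√212) = 124/√24168 = 0.7976

0.7976


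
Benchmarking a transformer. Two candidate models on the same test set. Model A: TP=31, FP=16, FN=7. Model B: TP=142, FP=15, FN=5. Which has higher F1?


Model A: P=31/47=0.6596, R=31/38=0.8158, F1=2PR/(P+R)=2TP/(2TP+FP+FN)=62/85=0.7294
Model B: P=142/157=0.9045, R=142/147=0.966, F1=2PR/(P+R)=2TP/(2TP+FP+FN)=284/304=0.9342
0.7294 < 0.9342 → Model B

Model B


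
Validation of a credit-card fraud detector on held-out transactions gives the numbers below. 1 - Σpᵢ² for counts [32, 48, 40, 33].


Probabilities: [32/153, 48/153, 40/153, 33/153] ≈ [0.2092, 0.3137, 0.2614, 0.2157]
Σpᵢ² = (1024 + 2304 + 1600 + 1089)/153² = 6017/23409
Gini = 1 - Σpᵢ² = 1 - 6017/23409 = 0.743

0.743


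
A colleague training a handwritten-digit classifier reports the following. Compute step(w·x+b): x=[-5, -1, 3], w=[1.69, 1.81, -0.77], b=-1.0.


z = (-5)·(1.69) + (-1)·(1.81) + (3)·(-0.77) - 1.0
  = -13.57
step(z) = 0 (z<0)

0


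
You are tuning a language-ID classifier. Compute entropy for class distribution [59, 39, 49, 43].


Probabilities: [59/190, 39/190, 49/190, 43/190] ≈ [0.3105, 0.2053, 0.2579, 0.2263]
H = -((59/190)·log₂(59/190) + (39/190)·log₂(39/190) + (49/190)·log₂(49/190) + (43/190)·log₂(43/190))
  = 1.9822 bits

1.9822 bits


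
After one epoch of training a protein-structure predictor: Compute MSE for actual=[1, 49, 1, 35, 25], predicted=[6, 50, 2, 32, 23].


Squared errors: (1-6)²=25, (49-50)²=1, (1-2)²=1, (35-32)²=9, (25-23)²=4
Sum = 40
MSE = 40/5 = 8

8


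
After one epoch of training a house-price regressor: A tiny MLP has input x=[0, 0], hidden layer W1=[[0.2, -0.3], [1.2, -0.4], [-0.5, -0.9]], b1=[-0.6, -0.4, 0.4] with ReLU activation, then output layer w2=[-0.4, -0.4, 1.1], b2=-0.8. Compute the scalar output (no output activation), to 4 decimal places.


z1[0] = (0.2)·(0) + (-0.3)·(0) - 0.6 = -0.6
z1[1] = (1.2)·(0) + (-0.4)·(0) - 0.4 = -0.4
z1[2] = (-0.5)·(0) + (-0.9)·(0) + 0.4 = 0.4
h = ReLU(z1) = [0.0, 0.0, 0.4]
output = (-0.4)·(0.0) + (-0.4)·(0.0) + (1.1)·(0.4) - 0.8 = -0.36

-0.36


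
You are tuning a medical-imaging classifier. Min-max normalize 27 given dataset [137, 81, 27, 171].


min=27, max=171
(27-27)/(171-27) = 0/144 = 0.0

0.0


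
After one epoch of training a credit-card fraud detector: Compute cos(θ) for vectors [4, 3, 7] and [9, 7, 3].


A·B = 4·9 + 3·7 + 7·3 = 78
‖A‖ = √74 = 8.6023, ‖B‖ = √139 = 11.7898
cos = 78/(√74·√139) = 78/√10286 = 0.7691

0.7691


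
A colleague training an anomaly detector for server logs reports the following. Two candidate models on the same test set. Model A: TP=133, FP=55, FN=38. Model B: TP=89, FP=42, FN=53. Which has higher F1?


Model A: P=133/188=0.7074, R=133/171=0.7778, F1=2PR/(P+R)=2TP/(2TP+FP+FN)=266/359=0.7409
Model B: P=89/131=0.6794, R=89/142=0.6268, F1=2PR/(P+R)=2TP/(2TP+FP+FN)=178/273=0.652
0.7409 > 0.652 → Model A

Model A


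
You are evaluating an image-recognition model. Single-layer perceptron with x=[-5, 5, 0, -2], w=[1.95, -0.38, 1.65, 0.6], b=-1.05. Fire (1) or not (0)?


z = (-5)·(1.95) + (5)·(-0.38) + (0)·(1.65) + (-2)·(0.6) - 1.05
  = -13.9
step(z) = 0 (z<0)

0


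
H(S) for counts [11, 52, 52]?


Probabilities: [11/115, 52/115, 52/115] ≈ [0.0957, 0.4522, 0.4522]
H = -((11/115)·log₂(11/115) + (52/115)·log₂(52/115) + (52/115)·log₂(52/115))
  = 1.3594 bits

1.3594 bits


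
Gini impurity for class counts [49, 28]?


Probabilities: [49/77, 28/77] ≈ [0.6364, 0.3636]
Σpᵢ² = (2401 + 784)/77² = 3185/5929
Gini = 1 - Σpᵢ² = 1 - 3185/5929 = 0.4628

0.4628


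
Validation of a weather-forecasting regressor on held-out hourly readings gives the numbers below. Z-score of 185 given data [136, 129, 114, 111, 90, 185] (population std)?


μ = 127.5, σ = 29.5564
z = (185 - 127.5)/29.5564 = 1.9454

1.9454


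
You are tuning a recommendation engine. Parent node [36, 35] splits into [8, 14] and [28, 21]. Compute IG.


Parent = [36, 35], H_parent = 0.9999
H_left = 0.9457 (n=22), H_right = 0.9852 (n=49)
H_children = (22/71)·0.9457 + (49/71)·0.9852 = 0.973
IG = 0.9999 - 0.973 = 0.0269

0.0269


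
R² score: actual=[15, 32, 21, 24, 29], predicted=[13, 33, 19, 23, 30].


ȳ = 24.2
SS_res = Σ(y-ŷ)² = 11
SS_tot = Σ(y-ȳ)² = 178.8
R² = 1 - SS_res/SS_tot = 1 - 0.0615 = 0.9385

0.9385


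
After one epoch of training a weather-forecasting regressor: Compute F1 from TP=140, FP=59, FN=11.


Precision = 140/199 = 0.7035
Recall = 140/151 = 0.9272
F1 = 2·P·R/(P+R) = 2·TP/(2·TP+FP+FN) = 280/(280+59+11) = 280/350 = 0.8

0.8


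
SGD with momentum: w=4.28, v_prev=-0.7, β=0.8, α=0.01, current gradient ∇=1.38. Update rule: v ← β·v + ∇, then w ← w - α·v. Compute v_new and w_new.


v_new = 0.8·-0.7 + 1.38 = -0.56 + 1.38 = 0.82
w_new = 4.28 - 0.01·0.82 = 4.28 - 0.0082 = 4.2718

v_new=0.82, w_new=4.2718


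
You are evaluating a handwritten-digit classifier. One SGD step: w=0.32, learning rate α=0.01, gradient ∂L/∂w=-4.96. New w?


w_new = w - α·∇
= 0.32 - 0.01·-4.96
= 0.32 + 0.0496
= 0.3696

0.3696


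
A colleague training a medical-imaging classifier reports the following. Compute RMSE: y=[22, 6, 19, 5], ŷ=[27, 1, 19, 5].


MSE = 50/4 = 12.5
RMSE = √(50/4) = 3.5355

3.5355


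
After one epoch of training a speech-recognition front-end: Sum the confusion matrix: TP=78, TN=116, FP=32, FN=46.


Total = TP + TN + FP + FN
= 78 + 116 + 32 + 46
= 272
(Predicted positive: 110, predicted negative: 162)

272


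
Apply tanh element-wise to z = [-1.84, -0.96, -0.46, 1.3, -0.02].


tanh(-1.84) = -0.9508
tanh(-0.96) = -0.7443
tanh(-0.46) = -0.4301
tanh(1.3) = 0.8617
tanh(-0.02) = -0.02
result = [-0.9508, -0.7443, -0.4301, 0.8617, -0.02]

[-0.9508, -0.7443, -0.4301, 0.8617, -0.02]


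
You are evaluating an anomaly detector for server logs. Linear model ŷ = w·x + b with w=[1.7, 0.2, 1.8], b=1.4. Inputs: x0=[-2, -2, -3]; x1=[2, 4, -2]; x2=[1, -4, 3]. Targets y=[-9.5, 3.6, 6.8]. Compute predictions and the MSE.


ŷ0 = (1.7)·(-2) + (0.2)·(-2) + (1.8)·(-3) + 1.4 = -7.8
ŷ1 = (1.7)·(2) + (0.2)·(4) + (1.8)·(-2) + 1.4 = 2.0
ŷ2 = (1.7)·(1) + (0.2)·(-4) + (1.8)·(3) + 1.4 = 7.7
errors² = [2.89, 2.56, 0.81]
MSE = 6.2600/3 = 2.0867

2.0867


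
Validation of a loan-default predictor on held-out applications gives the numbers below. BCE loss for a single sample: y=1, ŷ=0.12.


BCE = -[y·ln(p) + (1-y)·ln(1-p)]
= -1·ln(0.12) - 0
= -ln(0.12) = 2.1203

2.1203


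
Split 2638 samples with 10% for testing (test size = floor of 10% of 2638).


Test = ⌊2638·10/100⌋ = 263
Train = 2638 - 263 = 2375

Train: 2375, Test: 263


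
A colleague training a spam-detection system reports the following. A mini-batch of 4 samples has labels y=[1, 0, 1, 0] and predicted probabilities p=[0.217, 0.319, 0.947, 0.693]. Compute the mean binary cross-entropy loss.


L[0] = -ln(0.217) = 1.5279
L[1] = -ln(1-0.319) = -ln(0.681) = 0.3842
L[2] = -ln(0.947) = 0.0545
L[3] = -ln(1-0.693) = -ln(0.307) = 1.1809
mean = (1.5279 + 0.3842 + 0.0545 + 1.1809)/4 = 0.7869

0.7869


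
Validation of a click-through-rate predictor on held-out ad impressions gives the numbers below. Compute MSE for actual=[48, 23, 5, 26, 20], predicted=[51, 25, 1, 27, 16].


Squared errors: (48-51)²=9, (23-25)²=4, (5-1)²=16, (26-27)²=1, (20-16)²=16
Sum = 46
MSE = 46/5 = 46/5

46/5


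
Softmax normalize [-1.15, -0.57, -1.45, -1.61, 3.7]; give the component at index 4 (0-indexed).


Exponentials: e^-1.15=0.3166, e^-0.57=0.5655, e^-1.45=0.2346, e^-1.61=0.1999, e^3.7=40.4473
Sum = 41.7639
Softmax = [0.0076, 0.0135, 0.0056, 0.0048, 0.9685]
p[4] = 40.4473/41.7639 = 0.9685

0.9685


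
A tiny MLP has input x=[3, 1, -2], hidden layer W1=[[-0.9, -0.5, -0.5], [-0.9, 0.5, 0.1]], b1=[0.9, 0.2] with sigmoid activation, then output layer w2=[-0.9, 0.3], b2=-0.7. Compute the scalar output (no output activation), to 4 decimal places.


z1[0] = (-0.9)·(3) + (-0.5)·(1) + (-0.5)·(-2) + 0.9 = -1.3
z1[1] = (-0.9)·(3) + (0.5)·(1) + (0.1)·(-2) + 0.2 = -2.2
h = sigmoid(z1) = [0.2142, 0.0998]
output = (-0.9)·(0.2142) + (0.3)·(0.0998) - 0.7 = -0.8628

-0.8628


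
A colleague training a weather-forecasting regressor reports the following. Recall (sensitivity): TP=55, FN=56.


Recall = TP/(TP+FN)
= 55/(55+56)
= 55/111 = 49.55%

49.55%


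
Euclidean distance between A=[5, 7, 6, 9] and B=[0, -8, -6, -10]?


d = √((5-0)² + (7+ 8)² + (6+ 6)² + (9+ 10)²)
  = √(25 + 225 + 144 + 361)
  = √755 = 27.4773

27.4773


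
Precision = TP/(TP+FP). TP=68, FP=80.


Precision = TP/(TP+FP)
= 68/(68+80)
= 68/148 = 45.95%

45.95%


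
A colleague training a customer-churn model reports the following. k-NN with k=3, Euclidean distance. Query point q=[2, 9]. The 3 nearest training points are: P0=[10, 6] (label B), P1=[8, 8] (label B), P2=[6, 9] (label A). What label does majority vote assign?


d(q,P0) = 8.544  (label B)
d(q,P1) = 6.0828  (label B)
d(q,P2) = 4.0  (label A)
Votes: A=1, B=2
Majority → B

B


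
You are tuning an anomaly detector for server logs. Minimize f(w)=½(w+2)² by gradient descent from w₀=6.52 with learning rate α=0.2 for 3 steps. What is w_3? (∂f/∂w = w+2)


step 1: grad = 6.52+2 = 8.52; w = 6.52 - 0.2·(8.52) = 4.816
step 2: grad = 4.816+2 = 6.816; w = 4.816 - 0.2·(6.816) = 3.4528
step 3: grad = 3.4528+2 = 5.4528; w = 3.4528 - 0.2·(5.4528) = 2.36224

2.36224


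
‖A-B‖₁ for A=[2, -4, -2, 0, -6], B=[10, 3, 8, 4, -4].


d = |2-10| + |-4-3| + |-2-8| + |0-4| + |-6+ 4|
  = 8 + 7 + 10 + 4 + 2
  = 31

31


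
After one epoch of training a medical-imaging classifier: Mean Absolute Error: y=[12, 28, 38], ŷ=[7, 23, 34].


Absolute errors: |12-7|=5, |28-23|=5, |38-34|=4
Sum = 14
MAE = 14/3 = 14/3

14/3


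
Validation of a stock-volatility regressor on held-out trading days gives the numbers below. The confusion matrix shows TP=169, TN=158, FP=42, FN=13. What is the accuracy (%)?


Accuracy = (TP+TN)/(TP+TN+FP+FN)
= (169+158)/(382)
= 327/382 = 85.6%

85.6%


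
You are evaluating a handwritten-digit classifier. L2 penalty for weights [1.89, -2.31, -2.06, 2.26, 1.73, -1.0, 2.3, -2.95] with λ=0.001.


‖w‖₂² = (1.89)² + (-2.31)² + (-2.06)² + (2.26)² + (1.73)² + (-1.0)² + (2.3)² + (-2.95)²
     = 3.5721 + 5.3361 + 4.2436 + 5.1076 + 2.9929 + 1 + 5.29 + 8.7025
     = 36.2448
λ·‖w‖₂² = 0.001·36.2448 = 0.036245

0.036245


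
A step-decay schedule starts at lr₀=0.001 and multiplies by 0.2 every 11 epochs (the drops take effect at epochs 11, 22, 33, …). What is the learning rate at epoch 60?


n_drops = ⌊60/11⌋ = 5
lr = 0.001·0.2^5 = 0.001·0.00032 = 0.00000032

0.00000032


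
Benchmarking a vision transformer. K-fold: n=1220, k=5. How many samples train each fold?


Fold size = 1220/5 = 244
Training per fold = 1220 - 244 = 976

976


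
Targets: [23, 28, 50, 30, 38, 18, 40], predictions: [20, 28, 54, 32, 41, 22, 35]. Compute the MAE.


Absolute errors: |23-20|=3, |28-28|=0, |50-54|=4, |30-32|=2, |38-41|=3, |18-22|=4, |40-35|=5
Sum = 21
MAE = 21/7 = 3

3


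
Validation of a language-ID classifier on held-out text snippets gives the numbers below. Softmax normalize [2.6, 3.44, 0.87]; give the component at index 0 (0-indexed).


Exponentials: e^2.6=13.4637, e^3.44=31.187, e^0.87=2.3869
Sum = 47.0376
Softmax = [0.2862, 0.663, 0.0507]
p[0] = 13.4637/47.0376 = 0.2862

0.2862


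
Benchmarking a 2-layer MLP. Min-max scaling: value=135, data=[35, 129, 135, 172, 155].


min=35, max=172
(135-35)/(172-35) = 100/137 = 0.7299

0.7299


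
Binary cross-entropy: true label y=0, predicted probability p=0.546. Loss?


BCE = -[y·ln(p) + (1-y)·ln(1-p)]
= -0 - 1·ln(1-0.546)
= -ln(0.454) = 0.7897

0.7897


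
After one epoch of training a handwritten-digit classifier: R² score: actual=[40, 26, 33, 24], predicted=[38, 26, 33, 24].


ȳ = 30.75
SS_res = Σ(y-ŷ)² = 4
SS_tot = Σ(y-ȳ)² = 158.75
R² = 1 - SS_res/SS_tot = 1 - 0.0252 = 0.9748

0.9748


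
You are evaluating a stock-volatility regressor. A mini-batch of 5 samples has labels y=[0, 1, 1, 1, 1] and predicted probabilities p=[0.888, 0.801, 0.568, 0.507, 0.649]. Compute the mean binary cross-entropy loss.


L[0] = -ln(1-0.888) = -ln(0.112) = 2.1893
L[1] = -ln(0.801) = 0.2219
L[2] = -ln(0.568) = 0.5656
L[3] = -ln(0.507) = 0.6792
L[4] = -ln(0.649) = 0.4323
mean = (2.1893 + 0.2219 + 0.5656 + 0.6792 + 0.4323)/5 = 0.8177

0.8177


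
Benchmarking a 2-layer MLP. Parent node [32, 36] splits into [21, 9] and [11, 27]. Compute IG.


Parent = [32, 36], H_parent = 0.9975
H_left = 0.8813 (n=30), H_right = 0.868 (n=38)
H_children = (30/68)·0.8813 + (38/68)·0.868 = 0.8739
IG = 0.9975 - 0.8739 = 0.1236

0.1236


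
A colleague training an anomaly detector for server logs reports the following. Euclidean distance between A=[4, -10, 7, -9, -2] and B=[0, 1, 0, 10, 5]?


d = √((4-0)² + (-10-1)² + (7-0)² + (-9-10)² + (-2-5)²)
  = √(16 + 121 + 49 + 361 + 49)
  = √596 = 24.4131

24.4131


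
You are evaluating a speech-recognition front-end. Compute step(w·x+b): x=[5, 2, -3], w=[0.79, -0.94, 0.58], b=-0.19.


z = (5)·(0.79) + (2)·(-0.94) + (-3)·(0.58) - 0.19
  = 0.14
step(z) = 1 (z≥0)

1


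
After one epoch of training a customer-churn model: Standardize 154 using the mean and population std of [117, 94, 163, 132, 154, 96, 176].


μ = 133.1429, σ = 30.0876
z = (154 - 133.1429)/30.0876 = 0.6932

0.6932


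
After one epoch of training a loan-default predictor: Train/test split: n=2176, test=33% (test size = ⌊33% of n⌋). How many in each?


Test = ⌊2176·33/100⌋ = 718
Train = 2176 - 718 = 1458

Train: 1458, Test: 718


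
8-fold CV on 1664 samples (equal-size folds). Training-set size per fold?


Fold size = 1664/8 = 208
Training per fold = 1664 - 208 = 1456

1456


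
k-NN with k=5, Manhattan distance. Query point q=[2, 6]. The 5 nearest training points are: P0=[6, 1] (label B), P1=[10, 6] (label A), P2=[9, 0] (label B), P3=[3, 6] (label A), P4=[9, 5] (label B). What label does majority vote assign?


d(q,P0) = 9  (label B)
d(q,P1) = 8  (label A)
d(q,P2) = 13  (label B)
d(q,P3) = 1  (label A)
d(q,P4) = 8  (label B)
Votes: A=2, B=3
Majority → B

B


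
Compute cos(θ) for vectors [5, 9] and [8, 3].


A·B = 5·8 + 9·3 = 67
‖A‖ = √106 = 10.2956, ‖B‖ = √73 = 8.544
cos = 67/(√106·√73) = 67/√7738 = 0.7617

0.7617


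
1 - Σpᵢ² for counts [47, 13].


Probabilities: [47/60, 13/60] ≈ [0.7833, 0.2167]
Σpᵢ² = (2209 + 169)/60² = 2378/3600
Gini = 1 - Σpᵢ² = 1 - 2378/3600 = 0.3394

0.3394


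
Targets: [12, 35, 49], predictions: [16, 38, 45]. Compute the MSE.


Squared errors: (12-16)²=16, (35-38)²=9, (49-45)²=16
Sum = 41
MSE = 41/3 = 41/3

41/3


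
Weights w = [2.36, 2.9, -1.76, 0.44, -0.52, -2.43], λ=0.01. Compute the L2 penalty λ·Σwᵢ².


‖w‖₂² = (2.36)² + (2.9)² + (-1.76)² + (0.44)² + (-0.52)² + (-2.43)²
     = 5.5696 + 8.41 + 3.0976 + 0.1936 + 0.2704 + 5.9049
     = 23.4461
λ·‖w‖₂² = 0.01·23.4461 = 0.234461

0.234461


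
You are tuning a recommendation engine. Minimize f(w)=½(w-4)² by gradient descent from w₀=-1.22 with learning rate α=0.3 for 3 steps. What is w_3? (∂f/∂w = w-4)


step 1: grad = -1.22-4 = -5.22; w = -1.22 - 0.3·(-5.22) = 0.346
step 2: grad = 0.346-4 = -3.654; w = 0.346 - 0.3·(-3.654) = 1.4422
step 3: grad = 1.4422-4 = -2.5578; w = 1.4422 - 0.3·(-2.5578) = 2.20954

2.20954


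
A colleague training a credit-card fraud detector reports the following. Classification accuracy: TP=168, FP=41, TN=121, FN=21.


Accuracy = (TP+TN)/(TP+TN+FP+FN)
= (168+121)/(351)
= 289/351 = 82.34%

82.34%


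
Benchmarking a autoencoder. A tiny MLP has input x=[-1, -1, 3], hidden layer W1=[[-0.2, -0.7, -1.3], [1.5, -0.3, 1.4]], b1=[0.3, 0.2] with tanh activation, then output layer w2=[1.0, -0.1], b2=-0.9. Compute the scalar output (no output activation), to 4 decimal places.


z1[0] = (-0.2)·(-1) + (-0.7)·(-1) + (-1.3)·(3) + 0.3 = -2.7
z1[1] = (1.5)·(-1) + (-0.3)·(-1) + (1.4)·(3) + 0.2 = 3.2
h = tanh(z1) = [-0.991, 0.9967]
output = (1.0)·(-0.991) + (-0.1)·(0.9967) - 0.9 = -1.9907

-1.9907


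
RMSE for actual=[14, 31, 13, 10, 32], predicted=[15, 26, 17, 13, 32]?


MSE = 51/5 = 10.2
RMSE = √(51/5) = 3.1937

3.1937


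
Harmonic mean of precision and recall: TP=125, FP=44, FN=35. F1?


Precision = 125/169 = 0.7396
Recall = 125/160 = 0.7812
F1 = 2·P·R/(P+R) = 2·TP/(2·TP+FP+FN) = 250/(250+44+35) = 250/329 = 0.7599

0.7599


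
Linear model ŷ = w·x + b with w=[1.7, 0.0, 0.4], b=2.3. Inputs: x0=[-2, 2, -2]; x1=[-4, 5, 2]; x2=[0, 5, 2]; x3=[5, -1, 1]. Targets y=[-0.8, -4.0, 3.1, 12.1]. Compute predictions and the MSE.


ŷ0 = (1.7)·(-2) + (0.0)·(2) + (0.4)·(-2) + 2.3 = -1.9
ŷ1 = (1.7)·(-4) + (0.0)·(5) + (0.4)·(2) + 2.3 = -3.7
ŷ2 = (1.7)·(0) + (0.0)·(5) + (0.4)·(2) + 2.3 = 3.1
ŷ3 = (1.7)·(5) + (0.0)·(-1) + (0.4)·(1) + 2.3 = 11.2
errors² = [1.21, 0.09, 0.0, 0.81]
MSE = 2.1100/4 = 0.5275

0.5275


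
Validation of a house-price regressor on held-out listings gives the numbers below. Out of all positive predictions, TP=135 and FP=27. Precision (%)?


Precision = TP/(TP+FP)
= 135/(135+27)
= 135/162 = 83.33%

83.33%


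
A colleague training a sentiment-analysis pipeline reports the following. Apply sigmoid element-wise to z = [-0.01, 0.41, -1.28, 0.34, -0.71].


σ(-0.01) = 1/(1+e^0.01) = 0.4975
σ(0.41) = 1/(1+e^-0.41) = 0.6011
σ(-1.28) = 1/(1+e^1.28) = 0.2176
σ(0.34) = 1/(1+e^-0.34) = 0.5842
σ(-0.71) = 1/(1+e^0.71) = 0.3296
result = [0.4975, 0.6011, 0.2176, 0.5842, 0.3296]

[0.4975, 0.6011, 0.2176, 0.5842, 0.3296]


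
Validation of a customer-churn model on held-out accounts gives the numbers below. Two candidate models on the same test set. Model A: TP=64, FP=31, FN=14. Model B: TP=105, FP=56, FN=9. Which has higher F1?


Model A: P=64/95=0.6737, R=64/78=0.8205, F1=2PR/(P+R)=2TP/(2TP+FP+FN)=128/173=0.7399
Model B: P=105/161=0.6522, R=105/114=0.9211, F1=2PR/(P+R)=2TP/(2TP+FP+FN)=210/275=0.7636
0.7399 < 0.7636 → Model B

Model B


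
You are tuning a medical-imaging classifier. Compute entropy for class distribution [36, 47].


Probabilities: [36/83, 47/83] ≈ [0.4337, 0.5663]
H = -((36/83)·log₂(36/83) + (47/83)·log₂(47/83))
  = 0.9873 bits

0.9873 bits


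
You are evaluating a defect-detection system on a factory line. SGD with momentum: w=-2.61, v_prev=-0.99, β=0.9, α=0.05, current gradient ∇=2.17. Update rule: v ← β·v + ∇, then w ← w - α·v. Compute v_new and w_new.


v_new = 0.9·-0.99 + 2.17 = -0.891 + 2.17 = 1.279
w_new = -2.61 - 0.05·1.279 = -2.61 - 0.06395 = -2.67395

v_new=1.279, w_new=-2.67395


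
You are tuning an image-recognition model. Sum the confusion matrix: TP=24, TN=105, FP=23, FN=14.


Total = TP + TN + FP + FN
= 24 + 105 + 23 + 14
= 166
(Predicted positive: 47, predicted negative: 119)

166
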